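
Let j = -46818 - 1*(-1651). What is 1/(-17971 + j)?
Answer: -1/63138 ≈ -1.5838e-5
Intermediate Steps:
j = -45167 (j = -46818 + 1651 = -45167)
1/(-17971 + j) = 1/(-17971 - 45167) = 1/(-63138) = -1/63138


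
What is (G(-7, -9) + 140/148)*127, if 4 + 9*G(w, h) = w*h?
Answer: 317246/333 ≈ 952.69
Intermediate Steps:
G(w, h) = -4/9 + h*w/9 (G(w, h) = -4/9 + (w*h)/9 = -4/9 + (h*w)/9 = -4/9 + h*w/9)
(G(-7, -9) + 140/148)*127 = ((-4/9 + (⅑)*(-9)*(-7)) + 140/148)*127 = ((-4/9 + 7) + 140*(1/148))*127 = (59/9 + 35/37)*127 = (2498/333)*127 = 317246/333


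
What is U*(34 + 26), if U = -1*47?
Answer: -2820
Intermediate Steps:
U = -47
U*(34 + 26) = -47*(34 + 26) = -47*60 = -2820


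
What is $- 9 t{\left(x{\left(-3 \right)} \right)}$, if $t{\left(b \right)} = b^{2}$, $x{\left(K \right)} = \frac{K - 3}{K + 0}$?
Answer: $-36$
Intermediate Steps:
$x{\left(K \right)} = \frac{-3 + K}{K}$
$- 9 t{\left(x{\left(-3 \right)} \right)} = - 9 \left(\frac{-3 - 3}{-3}\right)^{2} = - 9 \left(\left(- \frac{1}{3}\right) \left(-6\right)\right)^{2} = - 9 \cdot 2^{2} = \left(-9\right) 4 = -36$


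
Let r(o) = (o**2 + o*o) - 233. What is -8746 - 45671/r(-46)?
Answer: -35020925/3999 ≈ -8757.4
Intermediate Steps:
r(o) = -233 + 2*o**2 (r(o) = (o**2 + o**2) - 233 = 2*o**2 - 233 = -233 + 2*o**2)
-8746 - 45671/r(-46) = -8746 - 45671/(-233 + 2*(-46)**2) = -8746 - 45671/(-233 + 2*2116) = -8746 - 45671/(-233 + 4232) = -8746 - 45671/3999 = -35020925/3999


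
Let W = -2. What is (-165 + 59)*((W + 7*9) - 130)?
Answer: 7314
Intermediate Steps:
(-165 + 59)*((W + 7*9) - 130) = (-165 + 59)*((-2 + 7*9) - 130) = -106*((-2 + 63) - 130) = -106*(61 - 130) = -106*(-69) = 7314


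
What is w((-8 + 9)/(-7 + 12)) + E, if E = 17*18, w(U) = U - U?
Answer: 306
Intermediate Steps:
w(U) = 0
E = 306
w((-8 + 9)/(-7 + 12)) + E = 0 + 306 = 306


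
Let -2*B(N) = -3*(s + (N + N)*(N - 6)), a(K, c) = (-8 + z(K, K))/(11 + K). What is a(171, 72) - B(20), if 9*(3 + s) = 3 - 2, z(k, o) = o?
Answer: -455785/546 ≈ -834.77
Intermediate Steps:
s = -26/9 (s = -3 + (3 - 2)/9 = -3 + (⅑)*1 = -3 + ⅑ = -26/9 ≈ -2.8889)
a(K, c) = (-8 + K)/(11 + K)
B(N) = -13/3 + 3*N*(-6 + N) (B(N) = -(-3)*(-26/9 + (N + N)*(N - 6))/2 = -(-3)*(-26/9 + (2*N)*(-6 + N))/2 = -(-3)*(-26/9 + 2*N*(-6 + N))/2 = -(26/3 - 6*N*(-6 + N))/2 = -13/3 + 3*N*(-6 + N))
a(171, 72) - B(20) = (-8 + 171)/(11 + 171) - (-13/3 - 18*20 + 3*20²) = 163/182 - (-13/3 - 360 + 3*400) = (1/182)*163 - (-13/3 - 360 + 1200) = 163/182 - 1*2507/3 = 163/182 - 2507/3 = -455785/546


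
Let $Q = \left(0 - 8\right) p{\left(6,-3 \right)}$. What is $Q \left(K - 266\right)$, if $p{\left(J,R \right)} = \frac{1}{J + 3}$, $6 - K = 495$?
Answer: $\frac{6040}{9} \approx 671.11$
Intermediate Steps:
$K = -489$ ($K = 6 - 495 = -489$)
$p{\left(J,R \right)} = \frac{1}{3 + J}$
$Q = - \frac{8}{9}$ ($Q = \frac{0 - 8}{3 + 6} = - \frac{8}{9} \approx -0.88889$)
$Q \left(K - 266\right) = - \frac{8 \left(-489 - 266\right)}{9} = \left(- \frac{8}{9}\right) \left(-755\right) = \frac{6040}{9}$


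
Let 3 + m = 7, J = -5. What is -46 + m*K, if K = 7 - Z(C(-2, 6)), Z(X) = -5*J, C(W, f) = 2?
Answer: -118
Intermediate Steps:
Z(X) = 25 (Z(X) = -5*(-5) = 25)
m = 4 (m = -3 + 7 = 4)
K = -18 (K = 7 - 1*25 = 7 - 25 = -18)
-46 + m*K = -46 + 4*(-18) = -46 - 72 = -118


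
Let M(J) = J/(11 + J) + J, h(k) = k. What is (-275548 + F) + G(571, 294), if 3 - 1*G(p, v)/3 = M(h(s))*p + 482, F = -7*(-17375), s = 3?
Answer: -2252125/14 ≈ -1.6087e+5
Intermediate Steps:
F = 121625
M(J) = J + J/(11 + J) (M(J) = J/(11 + J) + J = J + J/(11 + J))
G(p, v) = -1437 - 135*p/14 (G(p, v) = 9 - 3*((3*(12 + 3)/(11 + 3))*p + 482) = 9 - 3*((3*15/14)*p + 482) = 9 - 3*((3*(1/14)*15)*p + 482) = 9 - 3*(45*p/14 + 482) = 9 - 3*(482 + 45*p/14) = 9 + (-1446 - 135*p/14) = -1437 - 135*p/14)
(-275548 + F) + G(571, 294) = (-275548 + 121625) + (-1437 - 135/14*571) = -153923 + (-1437 - 77085/14) = -153923 - 97203/14 = -2252125/14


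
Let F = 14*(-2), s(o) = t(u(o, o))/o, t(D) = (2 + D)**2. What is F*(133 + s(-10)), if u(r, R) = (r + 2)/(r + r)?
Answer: -463484/125 ≈ -3707.9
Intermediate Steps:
u(r, R) = (2 + r)/(2*r) (u(r, R) = (2 + r)/((2*r)) = (2 + r)*(1/(2*r)) = (2 + r)/(2*r))
s(o) = (2 + (2 + o)/(2*o))**2/o
F = -28
F*(133 + s(-10)) = -28*(133 + (1/4)*(2 + 5*(-10))**2/(-10)**3) = -28*(133 + (1/4)*(-1/1000)*(2 - 50)**2) = -28*(133 + (1/4)*(-1/1000)*(-48)**2) = -28*(133 + (1/4)*(-1/1000)*2304) = -28*(133 - 72/125) = -28*16553/125 = -463484/125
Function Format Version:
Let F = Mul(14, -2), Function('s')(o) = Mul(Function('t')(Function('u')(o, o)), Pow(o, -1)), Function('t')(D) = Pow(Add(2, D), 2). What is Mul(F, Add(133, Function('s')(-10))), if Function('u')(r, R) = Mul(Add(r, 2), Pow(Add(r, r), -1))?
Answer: Rational(-463484, 125) ≈ -3707.9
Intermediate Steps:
Function('u')(r, R) = Mul(Rational(1, 2), Pow(r, -1), Add(2, r)) (Function('u')(r, R) = Mul(Add(2, r), Pow(Mul(2, r), -1)) = Mul(Add(2, r), Mul(Rational(1, 2), Pow(r, -1))) = Mul(Rational(1, 2), Pow(r, -1), Add(2, r)))
Function('s')(o) = Mul(Pow(o, -1), Pow(Add(2, Mul(Rational(1, 2), Pow(o, -1), Add(2, o))), 2)) (Function('s')(o) = Mul(Pow(Add(2, Mul(Rational(1, 2), Pow(o, -1), Add(2, o))), 2), Pow(o, -1)) = Mul(Pow(o, -1), Pow(Add(2, Mul(Rational(1, 2), Pow(o, -1), Add(2, o))), 2)))
F = -28
Mul(F, Add(133, Function('s')(-10))) = Mul(-28, Add(133, Mul(Rational(1, 4), Pow(-10, -3), Pow(Add(2, Mul(5, -10)), 2)))) = Mul(-28, Add(133, Mul(Rational(1, 4), Rational(-1, 1000), Pow(Add(2, -50), 2)))) = Mul(-28, Add(133, Mul(Rational(1, 4), Rational(-1, 1000), Pow(-48, 2)))) = Mul(-28, Add(133, Mul(Rational(1, 4), Rational(-1, 1000), 2304))) = Mul(-28, Add(133, Rational(-72, 125))) = Mul(-28, Rational(16553, 125)) = Rational(-463484, 125)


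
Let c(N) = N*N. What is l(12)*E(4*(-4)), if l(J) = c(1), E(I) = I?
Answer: -16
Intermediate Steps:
c(N) = N²
l(J) = 1 (l(J) = 1² = 1)
l(12)*E(4*(-4)) = 1*(4*(-4)) = 1*(-16) = -16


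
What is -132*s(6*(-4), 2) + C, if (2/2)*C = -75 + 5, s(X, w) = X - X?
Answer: -70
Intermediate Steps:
s(X, w) = 0
C = -70 (C = -75 + 5 = -70)
-132*s(6*(-4), 2) + C = -132*0 - 70 = 0 - 70 = -70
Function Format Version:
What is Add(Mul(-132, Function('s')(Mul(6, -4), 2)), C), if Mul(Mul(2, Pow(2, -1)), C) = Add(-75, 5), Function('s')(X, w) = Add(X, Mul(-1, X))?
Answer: -70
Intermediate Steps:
Function('s')(X, w) = 0
C = -70 (C = Add(-75, 5) = -70)
Add(Mul(-132, Function('s')(Mul(6, -4), 2)), C) = Add(Mul(-132, 0), -70) = Add(0, -70) = -70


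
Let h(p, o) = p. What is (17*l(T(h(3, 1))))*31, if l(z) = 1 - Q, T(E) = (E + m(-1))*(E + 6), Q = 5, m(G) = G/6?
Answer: -2108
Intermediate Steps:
m(G) = G/6 (m(G) = G*(⅙) = G/6)
T(E) = (6 + E)*(-⅙ + E) (T(E) = (E + (⅙)*(-1))*(E + 6) = (E - ⅙)*(6 + E) = (-⅙ + E)*(6 + E) = (6 + E)*(-⅙ + E))
l(z) = -4 (l(z) = 1 - 1*5 = 1 - 5 = -4)
(17*l(T(h(3, 1))))*31 = (17*(-4))*31 = -68*31 = -2108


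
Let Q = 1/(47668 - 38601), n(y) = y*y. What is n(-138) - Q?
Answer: 172671947/9067 ≈ 19044.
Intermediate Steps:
n(y) = y²
Q = 1/9067 ≈ 0.00011029
n(-138) - Q = (-138)² - 1*1/9067 = 19044 - 1/9067 = 172671947/9067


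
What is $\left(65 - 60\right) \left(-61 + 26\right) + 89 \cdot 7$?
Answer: $448$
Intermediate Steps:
$\left(65 - 60\right) \left(-61 + 26\right) + 89 \cdot 7 = 5 \left(-35\right) + 623 = -175 + 623 = 448$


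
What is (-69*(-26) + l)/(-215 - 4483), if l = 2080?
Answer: -1937/2349 ≈ -0.82461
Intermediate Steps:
(-69*(-26) + l)/(-215 - 4483) = (-69*(-26) + 2080)/(-215 - 4483) = (1794 + 2080)/(-4698) = 3874*(-1/4698) = -1937/2349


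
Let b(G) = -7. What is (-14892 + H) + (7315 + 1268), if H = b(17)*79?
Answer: -6862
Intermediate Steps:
H = -553 (H = -7*79 = -553)
(-14892 + H) + (7315 + 1268) = (-14892 - 553) + (7315 + 1268) = -15445 + 8583 = -6862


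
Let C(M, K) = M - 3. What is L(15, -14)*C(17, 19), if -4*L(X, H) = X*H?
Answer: 735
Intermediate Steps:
C(M, K) = -3 + M
L(X, H) = -H*X/4 (L(X, H) = -X*H/4 = -H*X/4)
L(15, -14)*C(17, 19) = (-1/4*(-14)*15)*(-3 + 17) = (105/2)*14 = 735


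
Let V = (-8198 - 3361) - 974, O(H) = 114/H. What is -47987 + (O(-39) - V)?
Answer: -460940/13 ≈ -35457.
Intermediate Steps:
V = -12533 (V = -11559 - 974 = -12533)
-47987 + (O(-39) - V) = -47987 + (114/(-39) - 1*(-12533)) = -47987 + (114*(-1/39) + 12533) = -47987 + (-38/13 + 12533) = -47987 + 162891/13 = -460940/13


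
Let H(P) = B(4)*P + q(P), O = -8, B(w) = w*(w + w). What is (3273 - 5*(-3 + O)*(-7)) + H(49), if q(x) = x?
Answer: 4505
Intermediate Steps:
B(w) = 2*w² (B(w) = w*(2*w) = 2*w²)
H(P) = 33*P (H(P) = (2*4²)*P + P = (2*16)*P + P = 32*P + P = 33*P)
(3273 - 5*(-3 + O)*(-7)) + H(49) = (3273 - 5*(-3 - 8)*(-7)) + 33*49 = (3273 - (-55)*(-7)) + 1617 = (3273 - 5*77) + 1617 = (3273 - 385) + 1617 = 2888 + 1617 = 4505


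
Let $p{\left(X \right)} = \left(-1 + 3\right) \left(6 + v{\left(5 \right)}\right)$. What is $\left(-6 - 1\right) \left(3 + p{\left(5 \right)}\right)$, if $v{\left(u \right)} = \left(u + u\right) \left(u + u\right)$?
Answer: $-1505$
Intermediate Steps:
$v{\left(u \right)} = 4 u^{2}$ ($v{\left(u \right)} = 2 u 2 u = 4 u^{2}$)
$p{\left(X \right)} = 212$ ($p{\left(X \right)} = \left(-1 + 3\right) \left(6 + 4 \cdot 5^{2}\right) = 2 \left(6 + 4 \cdot 25\right) = 2 \left(6 + 100\right) = 2 \cdot 106 = 212$)
$\left(-6 - 1\right) \left(3 + p{\left(5 \right)}\right) = \left(-6 - 1\right) \left(3 + 212\right) = \left(-7\right) 215 = -1505$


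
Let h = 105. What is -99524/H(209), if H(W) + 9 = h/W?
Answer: 5200129/444 ≈ 11712.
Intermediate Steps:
H(W) = -9 + 105/W
-99524/H(209) = -99524/(-9 + 105/209) = -99524/(-1776/209) = -99524*(-209/1776) = 5200129/444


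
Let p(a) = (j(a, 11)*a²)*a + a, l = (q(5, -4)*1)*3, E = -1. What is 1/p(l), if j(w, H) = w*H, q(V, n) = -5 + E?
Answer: 1/1154718 ≈ 8.6601e-7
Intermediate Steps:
q(V, n) = -6 (q(V, n) = -5 - 1 = -6)
j(w, H) = H*w
l = -18 (l = -6*1*3 = -6*3 = -18)
p(a) = a + 11*a⁴ (p(a) = ((11*a)*a²)*a + a = (11*a³)*a + a = 11*a⁴ + a = a + 11*a⁴)
1/p(l) = 1/(-18 + 11*(-18)⁴) = 1/(-18 + 11*104976) = 1/(-18 + 1154736) = 1/1154718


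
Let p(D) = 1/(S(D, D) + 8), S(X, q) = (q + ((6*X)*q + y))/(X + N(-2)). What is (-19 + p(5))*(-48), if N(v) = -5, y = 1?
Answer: 912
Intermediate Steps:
S(X, q) = (1 + q + 6*X*q)/(-5 + X) (S(X, q) = (q + ((6*X)*q + 1))/(X - 5) = (q + (6*X*q + 1))/(-5 + X) = (q + (1 + 6*X*q))/(-5 + X) = (1 + q + 6*X*q)/(-5 + X))
p(D) = 1/(8 + (1 + D + 6*D**2)/(-5 + D)) (p(D) = 1/((1 + D + 6*D*D)/(-5 + D) + 8) = 1/((1 + D + 6*D**2)/(-5 + D) + 8) = 1/(8 + (1 + D + 6*D**2)/(-5 + D)))
(-19 + p(5))*(-48) = (-19 + (-5 + 5)/(3*(-13 + 2*5**2 + 3*5)))*(-48) = (-19 + (1/3)*0/(-13 + 2*25 + 15))*(-48) = (-19 + (1/3)*0/(-13 + 50 + 15))*(-48) = (-19 + (1/3)*0/52)*(-48) = (-19 + (1/3)*(1/52)*0)*(-48) = (-19 + 0)*(-48) = -19*(-48) = 912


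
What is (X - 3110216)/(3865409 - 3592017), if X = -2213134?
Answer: -2661675/136696 ≈ -19.471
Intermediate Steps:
(X - 3110216)/(3865409 - 3592017) = (-2213134 - 3110216)/(3865409 - 3592017) = -5323350/273392 = -5323350*1/273392 = -2661675/136696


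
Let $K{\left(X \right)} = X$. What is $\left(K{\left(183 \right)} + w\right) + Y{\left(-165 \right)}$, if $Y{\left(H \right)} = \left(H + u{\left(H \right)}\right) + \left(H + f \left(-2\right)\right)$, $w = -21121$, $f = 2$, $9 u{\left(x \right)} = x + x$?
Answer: $- \frac{63926}{3} \approx -21309.0$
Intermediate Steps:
$u{\left(x \right)} = \frac{2 x}{9}$ ($u{\left(x \right)} = \frac{x + x}{9} = \frac{2 x}{9}$)
$Y{\left(H \right)} = -4 + \frac{20 H}{9}$ ($Y{\left(H \right)} = \left(H + \frac{2 H}{9}\right) + \left(H + 2 \left(-2\right)\right) = \frac{11 H}{9} + \left(H - 4\right) = \frac{11 H}{9} + \left(-4 + H\right) = -4 + \frac{20 H}{9}$)
$\left(K{\left(183 \right)} + w\right) + Y{\left(-165 \right)} = \left(183 - 21121\right) + \left(-4 + \frac{20}{9} \left(-165\right)\right) = -20938 - \frac{1112}{3} = - \frac{63926}{3}$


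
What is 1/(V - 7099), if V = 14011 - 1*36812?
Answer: -1/29900 ≈ -3.3445e-5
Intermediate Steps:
V = -22801 (V = 14011 - 36812 = -22801)
1/(V - 7099) = 1/(-22801 - 7099) = 1/(-29900) = -1/29900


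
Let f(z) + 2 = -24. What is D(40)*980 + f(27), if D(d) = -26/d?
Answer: -663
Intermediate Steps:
f(z) = -26 (f(z) = -2 - 24 = -26)
D(40)*980 + f(27) = -26/40*980 - 26 = -26*1/40*980 - 26 = -13/20*980 - 26 = -637 - 26 = -663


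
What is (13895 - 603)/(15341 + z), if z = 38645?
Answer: 6646/26993 ≈ 0.24621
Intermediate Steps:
(13895 - 603)/(15341 + z) = (13895 - 603)/(15341 + 38645) = 13292/53986 = 13292*(1/53986) = 6646/26993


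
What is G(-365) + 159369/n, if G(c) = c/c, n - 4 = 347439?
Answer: 506812/347443 ≈ 1.4587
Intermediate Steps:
n = 347443 (n = 4 + 347439 = 347443)
G(c) = 1
G(-365) + 159369/n = 1 + 159369/347443 = 506812/347443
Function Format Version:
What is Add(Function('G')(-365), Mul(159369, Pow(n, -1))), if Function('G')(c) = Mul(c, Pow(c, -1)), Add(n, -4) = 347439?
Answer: Rational(506812, 347443) ≈ 1.4587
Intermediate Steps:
n = 347443 (n = Add(4, 347439) = 347443)
Function('G')(c) = 1
Add(Function('G')(-365), Mul(159369, Pow(n, -1))) = Add(1, Mul(159369, Pow(347443, -1))) = Add(1, Mul(159369, Rational(1, 347443))) = Add(1, Rational(159369, 347443)) = Rational(506812, 347443)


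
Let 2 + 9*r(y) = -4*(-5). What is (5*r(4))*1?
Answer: 10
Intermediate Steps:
r(y) = 2 (r(y) = -2/9 + (-4*(-5))/9 = -2/9 + (⅑)*20 = -2/9 + 20/9 = 2)
(5*r(4))*1 = (5*2)*1 = 10*1 = 10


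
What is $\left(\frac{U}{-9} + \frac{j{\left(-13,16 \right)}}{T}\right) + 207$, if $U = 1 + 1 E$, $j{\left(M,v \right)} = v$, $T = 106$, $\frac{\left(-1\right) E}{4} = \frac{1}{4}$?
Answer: $\frac{10979}{53} \approx 207.15$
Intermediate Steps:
$E = -1$ ($E = - \frac{4}{4} = \left(-4\right) \frac{1}{4} = -1$)
$U = 0$ ($U = 1 + 1 \left(-1\right) = 1 - 1 = 0$)
$\left(\frac{U}{-9} + \frac{j{\left(-13,16 \right)}}{T}\right) + 207 = \left(\frac{0}{-9} + \frac{16}{106}\right) + 207 = \left(0 \left(- \frac{1}{9}\right) + 16 \cdot \frac{1}{106}\right) + 207 = \left(0 + \frac{8}{53}\right) + 207 = \frac{8}{53} + 207 = \frac{10979}{53}$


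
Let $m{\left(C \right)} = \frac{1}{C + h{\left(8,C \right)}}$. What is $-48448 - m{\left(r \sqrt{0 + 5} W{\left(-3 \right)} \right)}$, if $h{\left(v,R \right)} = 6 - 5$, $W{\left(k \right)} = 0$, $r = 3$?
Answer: $-48449$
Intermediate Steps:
$h{\left(v,R \right)} = 1$
$m{\left(C \right)} = \frac{1}{1 + C}$ ($m{\left(C \right)} = \frac{1}{C + 1} = \frac{1}{1 + C}$)
$-48448 - m{\left(r \sqrt{0 + 5} W{\left(-3 \right)} \right)} = -48448 - \frac{1}{1 + 3 \sqrt{0 + 5} \cdot 0} = -48448 - \frac{1}{1 + 3 \sqrt{5} \cdot 0} = -48448 - \frac{1}{1 + 0} = -48448 - 1^{-1} = -48448 - 1 = -48449$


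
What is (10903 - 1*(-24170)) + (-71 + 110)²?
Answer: 36594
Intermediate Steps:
(10903 - 1*(-24170)) + (-71 + 110)² = (10903 + 24170) + 39² = 35073 + 1521 = 36594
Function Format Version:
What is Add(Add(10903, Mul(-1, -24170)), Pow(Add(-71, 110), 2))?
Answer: 36594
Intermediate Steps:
Add(Add(10903, Mul(-1, -24170)), Pow(Add(-71, 110), 2)) = Add(Add(10903, 24170), Pow(39, 2)) = Add(35073, 1521) = 36594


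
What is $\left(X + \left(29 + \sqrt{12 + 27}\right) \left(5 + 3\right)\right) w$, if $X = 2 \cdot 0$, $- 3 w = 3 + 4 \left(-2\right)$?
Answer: $\frac{1160}{3} + \frac{40 \sqrt{39}}{3} \approx 469.93$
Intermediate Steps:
$w = \frac{5}{3}$ ($w = - \frac{3 + 4 \left(-2\right)}{3} = - \frac{3 - 8}{3} = \left(- \frac{1}{3}\right) \left(-5\right) = \frac{5}{3} \approx 1.6667$)
$X = 0$
$\left(X + \left(29 + \sqrt{12 + 27}\right) \left(5 + 3\right)\right) w = \left(0 + \left(29 + \sqrt{12 + 27}\right) \left(5 + 3\right)\right) \frac{5}{3} = \left(0 + \left(29 + \sqrt{39}\right) 8\right) \frac{5}{3} = \left(0 + \left(232 + 8 \sqrt{39}\right)\right) \frac{5}{3} = \left(232 + 8 \sqrt{39}\right) \frac{5}{3} = \frac{1160}{3} + \frac{40 \sqrt{39}}{3}$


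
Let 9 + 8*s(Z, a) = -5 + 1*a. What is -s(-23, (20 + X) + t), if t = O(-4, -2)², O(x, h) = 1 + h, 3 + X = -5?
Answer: ⅛ ≈ 0.12500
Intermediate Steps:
X = -8 (X = -3 - 5 = -8)
t = 1 (t = (1 - 2)² = (-1)² = 1)
s(Z, a) = -7/4 + a/8 (s(Z, a) = -9/8 + (-5 + 1*a)/8 = -9/8 + (-5 + a)/8 = -9/8 + (-5/8 + a/8) = -7/4 + a/8)
-s(-23, (20 + X) + t) = -(-7/4 + ((20 - 8) + 1)/8) = -(-7/4 + (12 + 1)/8) = -(-7/4 + (⅛)*13) = -(-7/4 + 13/8) = -1*(-⅛) = ⅛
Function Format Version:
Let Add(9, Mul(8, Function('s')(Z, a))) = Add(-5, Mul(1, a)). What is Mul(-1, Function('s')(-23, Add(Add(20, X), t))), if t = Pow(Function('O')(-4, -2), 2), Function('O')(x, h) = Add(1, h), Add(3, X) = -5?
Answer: Rational(1, 8) ≈ 0.12500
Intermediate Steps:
X = -8 (X = Add(-3, -5) = -8)
t = 1 (t = Pow(Add(1, -2), 2) = Pow(-1, 2) = 1)
Function('s')(Z, a) = Add(Rational(-7, 4), Mul(Rational(1, 8), a)) (Function('s')(Z, a) = Add(Rational(-9, 8), Mul(Rational(1, 8), Add(-5, Mul(1, a)))) = Add(Rational(-9, 8), Mul(Rational(1, 8), Add(-5, a))) = Add(Rational(-9, 8), Add(Rational(-5, 8), Mul(Rational(1, 8), a))) = Add(Rational(-7, 4), Mul(Rational(1, 8), a)))
Mul(-1, Function('s')(-23, Add(Add(20, X), t))) = Mul(-1, Add(Rational(-7, 4), Mul(Rational(1, 8), Add(Add(20, -8), 1)))) = Mul(-1, Add(Rational(-7, 4), Mul(Rational(1, 8), Add(12, 1)))) = Mul(-1, Add(Rational(-7, 4), Mul(Rational(1, 8), 13))) = Mul(-1, Add(Rational(-7, 4), Rational(13, 8))) = Mul(-1, Rational(-1, 8)) = Rational(1, 8)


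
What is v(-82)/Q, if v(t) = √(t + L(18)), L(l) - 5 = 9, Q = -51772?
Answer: -I*√17/25886 ≈ -0.00015928*I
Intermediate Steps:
L(l) = 14 (L(l) = 5 + 9 = 14)
v(t) = √(14 + t) (v(t) = √(t + 14) = √(14 + t))
v(-82)/Q = √(14 - 82)/(-51772) = √(-68)*(-1/51772) = (2*I*√17)*(-1/51772) = -I*√17/25886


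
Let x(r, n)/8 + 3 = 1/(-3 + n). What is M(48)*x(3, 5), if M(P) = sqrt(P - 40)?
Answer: -40*sqrt(2) ≈ -56.569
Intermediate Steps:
x(r, n) = -24 + 8/(-3 + n)
M(P) = sqrt(-40 + P)
M(48)*x(3, 5) = sqrt(-40 + 48)*(8*(10 - 3*5)/(-3 + 5)) = sqrt(8)*(8*(10 - 15)/2) = (2*sqrt(2))*(8*(1/2)*(-5)) = (2*sqrt(2))*(-20) = -40*sqrt(2)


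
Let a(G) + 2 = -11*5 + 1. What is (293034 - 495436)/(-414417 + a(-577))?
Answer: 202402/414473 ≈ 0.48834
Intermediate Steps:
a(G) = -56 (a(G) = -2 + (-11*5 + 1) = -2 + (-55 + 1) = -2 - 54 = -56)
(293034 - 495436)/(-414417 + a(-577)) = (293034 - 495436)/(-414417 - 56) = -202402/(-414473) = -202402*(-1/414473) = 202402/414473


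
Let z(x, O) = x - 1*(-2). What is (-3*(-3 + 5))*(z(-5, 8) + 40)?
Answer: -222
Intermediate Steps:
z(x, O) = 2 + x (z(x, O) = x + 2 = 2 + x)
(-3*(-3 + 5))*(z(-5, 8) + 40) = (-3*(-3 + 5))*((2 - 5) + 40) = (-3*2)*(-3 + 40) = -6*37 = -222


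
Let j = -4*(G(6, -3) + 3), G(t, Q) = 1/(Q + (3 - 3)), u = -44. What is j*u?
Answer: 1408/3 ≈ 469.33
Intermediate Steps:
G(t, Q) = 1/Q (G(t, Q) = 1/(Q + 0) = 1/Q)
j = -32/3 (j = -4*(1/(-3) + 3) = -4*(-⅓ + 3) = -4*8/3 = -32/3 ≈ -10.667)
j*u = -32/3*(-44) = 1408/3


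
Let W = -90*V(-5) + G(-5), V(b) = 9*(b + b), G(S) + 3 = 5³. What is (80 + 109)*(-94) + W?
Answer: -9544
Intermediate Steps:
G(S) = 122 (G(S) = -3 + 5³ = -3 + 125 = 122)
V(b) = 18*b (V(b) = 9*(2*b) = 18*b)
W = 8222 (W = -1620*(-5) + 122 = -90*(-90) + 122 = 8100 + 122 = 8222)
(80 + 109)*(-94) + W = (80 + 109)*(-94) + 8222 = 189*(-94) + 8222 = -17766 + 8222 = -9544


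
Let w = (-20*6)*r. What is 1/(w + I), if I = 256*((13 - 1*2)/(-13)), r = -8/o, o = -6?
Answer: -13/4896 ≈ -0.0026552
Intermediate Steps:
r = 4/3 (r = -8/(-6) = -8*(-⅙) = 4/3 ≈ 1.3333)
I = -2816/13 (I = 256*((13 - 2)*(-1/13)) = 256*(11*(-1/13)) = 256*(-11/13) = -2816/13 ≈ -216.62)
w = -160 (w = -20*6*(4/3) = -120*4/3 = -160)
1/(w + I) = 1/(-160 - 2816/13) = 1/(-4896/13) = -13/4896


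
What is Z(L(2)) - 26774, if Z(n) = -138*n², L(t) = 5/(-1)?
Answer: -30224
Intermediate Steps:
L(t) = -5 (L(t) = 5*(-1) = -5)
Z(L(2)) - 26774 = -138*(-5)² - 26774 = -138*25 - 26774 = -3450 - 26774 = -30224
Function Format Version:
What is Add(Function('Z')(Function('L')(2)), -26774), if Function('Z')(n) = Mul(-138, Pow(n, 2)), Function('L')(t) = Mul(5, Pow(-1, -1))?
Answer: -30224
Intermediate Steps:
Function('L')(t) = -5 (Function('L')(t) = Mul(5, -1) = -5)
Add(Function('Z')(Function('L')(2)), -26774) = Add(Mul(-138, Pow(-5, 2)), -26774) = Add(Mul(-138, 25), -26774) = Add(-3450, -26774) = -30224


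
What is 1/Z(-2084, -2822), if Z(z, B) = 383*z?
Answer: -1/798172 ≈ -1.2529e-6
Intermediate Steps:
1/Z(-2084, -2822) = 1/(383*(-2084)) = 1/(-798172) = -1/798172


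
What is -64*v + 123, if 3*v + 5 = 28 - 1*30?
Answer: 817/3 ≈ 272.33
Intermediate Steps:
v = -7/3 (v = -5/3 + (28 - 1*30)/3 = -5/3 + (28 - 30)/3 = -5/3 + (1/3)*(-2) = -5/3 - 2/3 = -7/3 ≈ -2.3333)
-64*v + 123 = -64*(-7/3) + 123 = 448/3 + 123 = 817/3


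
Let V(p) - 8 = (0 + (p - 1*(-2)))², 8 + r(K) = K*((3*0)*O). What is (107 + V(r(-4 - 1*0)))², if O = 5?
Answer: 22801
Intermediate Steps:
r(K) = -8 (r(K) = -8 + K*((3*0)*5) = -8 + K*(0*5) = -8 + K*0 = -8 + 0 = -8)
V(p) = 8 + (2 + p)² (V(p) = 8 + (0 + (p - 1*(-2)))² = 8 + (0 + (p + 2))² = 8 + (0 + (2 + p))² = 8 + (2 + p)²)
(107 + V(r(-4 - 1*0)))² = (107 + (8 + (2 - 8)²))² = (107 + (8 + (-6)²))² = (107 + (8 + 36))² = (107 + 44)² = 151² = 22801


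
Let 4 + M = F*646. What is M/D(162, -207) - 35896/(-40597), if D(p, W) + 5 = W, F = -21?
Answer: 279255621/4303282 ≈ 64.894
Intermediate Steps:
D(p, W) = -5 + W
M = -13570 (M = -4 - 21*646 = -4 - 13566 = -13570)
M/D(162, -207) - 35896/(-40597) = -13570/(-5 - 207) - 35896/(-40597) = -13570/(-212) - 35896*(-1/40597) = -13570*(-1/212) + 35896/40597 = 6785/106 + 35896/40597 = 279255621/4303282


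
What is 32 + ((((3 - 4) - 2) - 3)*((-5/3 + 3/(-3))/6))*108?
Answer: 320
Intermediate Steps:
32 + ((((3 - 4) - 2) - 3)*((-5/3 + 3/(-3))/6))*108 = 32 + (((-1 - 2) - 3)*((-5*⅓ + 3*(-⅓))*(⅙)))*108 = 32 + ((-3 - 3)*((-5/3 - 1)*(⅙)))*108 = 32 - (-16)/6*108 = 32 - 6*(-4/9)*108 = 32 + (8/3)*108 = 32 + 288 = 320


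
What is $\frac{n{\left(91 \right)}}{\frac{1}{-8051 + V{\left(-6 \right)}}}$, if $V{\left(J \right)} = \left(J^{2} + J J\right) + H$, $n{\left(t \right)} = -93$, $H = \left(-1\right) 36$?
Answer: $745395$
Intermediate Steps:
$H = -36$
$V{\left(J \right)} = -36 + 2 J^{2}$ ($V{\left(J \right)} = \left(J^{2} + J J\right) - 36 = \left(J^{2} + J^{2}\right) - 36 = 2 J^{2} - 36 = -36 + 2 J^{2}$)
$\frac{n{\left(91 \right)}}{\frac{1}{-8051 + V{\left(-6 \right)}}} = - \frac{93}{\frac{1}{-8051 - \left(36 - 2 \left(-6\right)^{2}\right)}} = - \frac{93}{\frac{1}{-8051 + \left(-36 + 2 \cdot 36\right)}} = - \frac{93}{\frac{1}{-8051 + \left(-36 + 72\right)}} = - \frac{93}{\frac{1}{-8051 + 36}} = - \frac{93}{\frac{1}{-8015}} = - \frac{93}{- \frac{1}{8015}} = \left(-93\right) \left(-8015\right) = 745395$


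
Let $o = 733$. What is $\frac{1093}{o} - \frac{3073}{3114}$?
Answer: $\frac{1151093}{2282562} \approx 0.5043$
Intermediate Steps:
$\frac{1093}{o} - \frac{3073}{3114} = \frac{1093}{733} - \frac{3073}{3114} = \frac{1151093}{2282562}$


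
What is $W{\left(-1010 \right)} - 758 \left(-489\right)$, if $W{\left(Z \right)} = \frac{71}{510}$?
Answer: $\frac{189037691}{510} \approx 3.7066 \cdot 10^{5}$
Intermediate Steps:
$W{\left(Z \right)} = \frac{71}{510}$ ($W{\left(Z \right)} = 71 \cdot \frac{1}{510} = \frac{71}{510}$)
$W{\left(-1010 \right)} - 758 \left(-489\right) = \frac{71}{510} - 758 \left(-489\right) = \frac{71}{510} - -370662 = \frac{71}{510} + 370662 = \frac{189037691}{510}$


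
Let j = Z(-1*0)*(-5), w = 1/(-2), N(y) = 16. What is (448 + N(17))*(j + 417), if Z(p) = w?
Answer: 194648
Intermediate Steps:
w = -½ (w = 1*(-½) = -½ ≈ -0.50000)
Z(p) = -½
j = 5/2 (j = -½*(-5) = 5/2 ≈ 2.5000)
(448 + N(17))*(j + 417) = (448 + 16)*(5/2 + 417) = 464*(839/2) = 194648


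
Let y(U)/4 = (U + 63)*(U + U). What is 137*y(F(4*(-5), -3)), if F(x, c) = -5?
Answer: -317840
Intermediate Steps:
y(U) = 8*U*(63 + U) (y(U) = 4*((U + 63)*(U + U)) = 4*((63 + U)*(2*U)) = 4*(2*U*(63 + U)) = 8*U*(63 + U))
137*y(F(4*(-5), -3)) = 137*(8*(-5)*(63 - 5)) = 137*(8*(-5)*58) = 137*(-2320) = -317840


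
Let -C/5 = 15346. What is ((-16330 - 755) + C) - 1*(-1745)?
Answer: -92070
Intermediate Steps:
C = -76730 (C = -5*15346 = -76730)
((-16330 - 755) + C) - 1*(-1745) = ((-16330 - 755) - 76730) - 1*(-1745) = (-17085 - 76730) + 1745 = -93815 + 1745 = -92070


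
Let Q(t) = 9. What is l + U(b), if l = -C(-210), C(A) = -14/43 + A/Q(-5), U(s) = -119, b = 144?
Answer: -12299/129 ≈ -95.341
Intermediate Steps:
C(A) = -14/43 + A/9
l = 3052/129 (l = -(-14/43 + (⅑)*(-210)) = -(-14/43 - 70/3) = -1*(-3052/129) = 3052/129 ≈ 23.659)
l + U(b) = 3052/129 - 119 = -12299/129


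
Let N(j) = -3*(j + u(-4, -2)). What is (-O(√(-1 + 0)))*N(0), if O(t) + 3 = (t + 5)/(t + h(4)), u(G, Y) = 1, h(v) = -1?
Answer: -15 - 9*I ≈ -15.0 - 9.0*I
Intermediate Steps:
O(t) = -3 + (5 + t)/(-1 + t) (O(t) = -3 + (t + 5)/(t - 1) = -3 + (5 + t)/(-1 + t))
N(j) = -3 - 3*j (N(j) = -3*(j + 1) = -3*(1 + j) = -3 - 3*j)
(-O(√(-1 + 0)))*N(0) = (-2*(4 - √(-1 + 0))/(-1 + √(-1 + 0)))*(-3 - 3*0) = (-2*(4 - √(-1))/(-1 + √(-1)))*(-3 + 0) = -2*(4 - I)/(-1 + I)*(-3) = -2*(-1 - I)/2*(4 - I)*(-3) = -(-1 - I)*(4 - I)*(-3) = 3*(-1 - I)*(4 - I)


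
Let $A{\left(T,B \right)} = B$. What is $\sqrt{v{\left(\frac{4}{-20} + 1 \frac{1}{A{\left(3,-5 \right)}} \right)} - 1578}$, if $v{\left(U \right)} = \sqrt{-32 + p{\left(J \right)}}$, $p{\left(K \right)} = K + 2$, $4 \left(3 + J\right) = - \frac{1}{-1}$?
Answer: $\frac{\sqrt{-6312 + 2 i \sqrt{131}}}{2} \approx 0.072031 + 39.724 i$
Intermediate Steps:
$J = - \frac{11}{4}$ ($J = -3 + \frac{\left(-1\right) \frac{1}{-1}}{4} = -3 + \frac{\left(-1\right) \left(-1\right)}{4} = -3 + \frac{1}{4} \cdot 1 = -3 + \frac{1}{4} = - \frac{11}{4} \approx -2.75$)
$p{\left(K \right)} = 2 + K$
$v{\left(U \right)} = \frac{i \sqrt{131}}{2}$ ($v{\left(U \right)} = \sqrt{-32 + \left(2 - \frac{11}{4}\right)} = \sqrt{-32 - \frac{3}{4}} = \sqrt{- \frac{131}{4}} = \frac{i \sqrt{131}}{2}$)
$\sqrt{v{\left(\frac{4}{-20} + 1 \frac{1}{A{\left(3,-5 \right)}} \right)} - 1578} = \sqrt{\frac{i \sqrt{131}}{2} - 1578} = \sqrt{-1578 + \frac{i \sqrt{131}}{2}}$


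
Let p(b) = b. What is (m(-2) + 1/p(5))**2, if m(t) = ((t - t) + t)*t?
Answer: 441/25 ≈ 17.640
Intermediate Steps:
m(t) = t**2 (m(t) = (0 + t)*t = t*t = t**2)
(m(-2) + 1/p(5))**2 = ((-2)**2 + 1/5)**2 = (4 + 1/5)**2 = (21/5)**2 = 441/25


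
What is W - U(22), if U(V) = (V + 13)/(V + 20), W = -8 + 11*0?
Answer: -53/6 ≈ -8.8333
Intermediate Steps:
W = -8 (W = -8 + 0 = -8)
U(V) = (13 + V)/(20 + V)
W - U(22) = -8 - (13 + 22)/(20 + 22) = -8 - 35/42 = -8 - 1*⅚ = -8 - ⅚ = -53/6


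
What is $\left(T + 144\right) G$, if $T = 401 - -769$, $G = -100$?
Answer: $-131400$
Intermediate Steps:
$T = 1170$ ($T = 401 + 769 = 1170$)
$\left(T + 144\right) G = \left(1170 + 144\right) \left(-100\right) = 1314 \left(-100\right) = -131400$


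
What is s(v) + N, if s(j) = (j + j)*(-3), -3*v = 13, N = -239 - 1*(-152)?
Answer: -61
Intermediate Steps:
N = -87 (N = -239 + 152 = -87)
v = -13/3 (v = -⅓*13 = -13/3 ≈ -4.3333)
s(j) = -6*j (s(j) = (2*j)*(-3) = -6*j)
s(v) + N = -6*(-13/3) - 87 = 26 - 87 = -61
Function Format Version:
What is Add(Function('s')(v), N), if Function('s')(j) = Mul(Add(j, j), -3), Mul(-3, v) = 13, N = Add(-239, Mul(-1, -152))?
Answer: -61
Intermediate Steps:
N = -87 (N = Add(-239, 152) = -87)
v = Rational(-13, 3) (v = Mul(Rational(-1, 3), 13) = Rational(-13, 3) ≈ -4.3333)
Function('s')(j) = Mul(-6, j) (Function('s')(j) = Mul(Mul(2, j), -3) = Mul(-6, j))
Add(Function('s')(v), N) = Add(Mul(-6, Rational(-13, 3)), -87) = Add(26, -87) = -61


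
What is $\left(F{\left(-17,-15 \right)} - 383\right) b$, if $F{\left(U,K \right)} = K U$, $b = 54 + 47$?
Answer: $-12928$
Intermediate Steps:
$b = 101$
$\left(F{\left(-17,-15 \right)} - 383\right) b = \left(\left(-15\right) \left(-17\right) - 383\right) 101 = \left(255 - 383\right) 101 = \left(-128\right) 101 = -12928$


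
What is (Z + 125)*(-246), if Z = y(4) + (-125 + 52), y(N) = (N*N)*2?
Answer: -20664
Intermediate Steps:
y(N) = 2*N² (y(N) = N²*2 = 2*N²)
Z = -41 (Z = 2*4² + (-125 + 52) = 2*16 - 73 = 32 - 73 = -41)
(Z + 125)*(-246) = (-41 + 125)*(-246) = 84*(-246) = -20664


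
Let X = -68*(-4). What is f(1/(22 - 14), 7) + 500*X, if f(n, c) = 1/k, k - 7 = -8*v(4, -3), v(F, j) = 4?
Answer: 3399999/25 ≈ 1.3600e+5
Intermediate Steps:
X = 272
k = -25 (k = 7 - 8*4 = 7 - 32 = -25)
f(n, c) = -1/25 (f(n, c) = 1/(-25) = -1/25)
f(1/(22 - 14), 7) + 500*X = -1/25 + 500*272 = -1/25 + 136000 = 3399999/25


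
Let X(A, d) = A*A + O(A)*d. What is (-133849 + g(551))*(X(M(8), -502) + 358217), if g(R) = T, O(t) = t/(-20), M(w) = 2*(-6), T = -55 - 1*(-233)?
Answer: -239311057629/5 ≈ -4.7862e+10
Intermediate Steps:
T = 178 (T = -55 + 233 = 178)
M(w) = -12
O(t) = -t/20 (O(t) = t*(-1/20) = -t/20)
g(R) = 178
X(A, d) = A² - A*d/20 (X(A, d) = A*A + (-A/20)*d = A² - A*d/20)
(-133849 + g(551))*(X(M(8), -502) + 358217) = (-133849 + 178)*((1/20)*(-12)*(-1*(-502) + 20*(-12)) + 358217) = -133671*((1/20)*(-12)*(502 - 240) + 358217) = -133671*((1/20)*(-12)*262 + 358217) = -133671*(-786/5 + 358217) = -133671*1790299/5 = -239311057629/5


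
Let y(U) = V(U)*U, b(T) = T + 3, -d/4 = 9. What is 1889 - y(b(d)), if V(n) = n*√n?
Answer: 1889 - 1089*I*√33 ≈ 1889.0 - 6255.8*I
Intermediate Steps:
d = -36 (d = -4*9 = -36)
b(T) = 3 + T
V(n) = n^(3/2)
y(U) = U^(5/2) (y(U) = U^(3/2)*U = U^(5/2))
1889 - y(b(d)) = 1889 - (3 - 36)^(5/2) = 1889 - (-33)^(5/2) = 1889 - 1089*I*√33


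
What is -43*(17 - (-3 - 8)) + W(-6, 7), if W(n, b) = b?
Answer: -1197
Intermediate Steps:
-43*(17 - (-3 - 8)) + W(-6, 7) = -43*(17 - (-3 - 8)) + 7 = -43*(17 - 1*(-11)) + 7 = -43*(17 + 11) + 7 = -43*28 + 7 = -1204 + 7 = -1197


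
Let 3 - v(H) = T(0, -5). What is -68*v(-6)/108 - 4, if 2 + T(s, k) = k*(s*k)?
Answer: -193/27 ≈ -7.1481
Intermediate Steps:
T(s, k) = -2 + s*k² (T(s, k) = -2 + k*(s*k) = -2 + k*(k*s) = -2 + s*k²)
v(H) = 5 (v(H) = 3 - (-2 + 0*(-5)²) = 3 - (-2 + 0*25) = 3 - (-2 + 0) = 3 - 1*(-2) = 3 + 2 = 5)
-68*v(-6)/108 - 4 = -340/108 - 4 = -68*5/108 - 4 = -85/27 - 4 = -193/27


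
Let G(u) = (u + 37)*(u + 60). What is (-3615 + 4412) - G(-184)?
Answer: -17431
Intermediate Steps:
G(u) = (37 + u)*(60 + u)
(-3615 + 4412) - G(-184) = (-3615 + 4412) - (2220 + (-184)² + 97*(-184)) = 797 - (2220 + 33856 - 17848) = 797 - 1*18228 = 797 - 18228 = -17431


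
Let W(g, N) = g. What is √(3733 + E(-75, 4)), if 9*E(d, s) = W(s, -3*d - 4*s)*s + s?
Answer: √33617/3 ≈ 61.116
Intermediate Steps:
E(d, s) = s/9 + s²/9 (E(d, s) = (s*s + s)/9 = (s² + s)/9 = (s + s²)/9 = s/9 + s²/9)
√(3733 + E(-75, 4)) = √(3733 + (⅑)*4*(1 + 4)) = √(3733 + (⅑)*4*5) = √(3733 + 20/9) = √(33617/9) = √33617/3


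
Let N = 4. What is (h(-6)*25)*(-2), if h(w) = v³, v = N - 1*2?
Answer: -400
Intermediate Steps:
v = 2 (v = 4 - 1*2 = 4 - 2 = 2)
h(w) = 8 (h(w) = 2³ = 8)
(h(-6)*25)*(-2) = (8*25)*(-2) = 200*(-2) = -400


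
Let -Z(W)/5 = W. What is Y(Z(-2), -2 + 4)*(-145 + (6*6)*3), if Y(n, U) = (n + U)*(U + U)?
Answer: -1776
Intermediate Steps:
Z(W) = -5*W
Y(n, U) = 2*U*(U + n) (Y(n, U) = (U + n)*(2*U) = 2*U*(U + n))
Y(Z(-2), -2 + 4)*(-145 + (6*6)*3) = (2*(-2 + 4)*((-2 + 4) - 5*(-2)))*(-145 + (6*6)*3) = (2*2*(2 + 10))*(-145 + 36*3) = (2*2*12)*(-145 + 108) = 48*(-37) = -1776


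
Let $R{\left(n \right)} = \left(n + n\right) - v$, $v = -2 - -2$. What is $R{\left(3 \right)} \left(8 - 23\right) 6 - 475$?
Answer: $-1015$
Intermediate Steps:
$v = 0$ ($v = -2 + 2 = 0$)
$R{\left(n \right)} = 2 n$ ($R{\left(n \right)} = \left(n + n\right) - 0 = 2 n + 0 = 2 n$)
$R{\left(3 \right)} \left(8 - 23\right) 6 - 475 = 2 \cdot 3 \left(8 - 23\right) 6 - 475 = 6 \left(8 - 23\right) 6 - 475 = 6 \left(\left(-15\right) 6\right) - 475 = 6 \left(-90\right) - 475 = -540 - 475 = -1015$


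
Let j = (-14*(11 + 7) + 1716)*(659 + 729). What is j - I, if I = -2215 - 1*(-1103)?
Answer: 2033144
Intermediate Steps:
I = -1112 (I = -2215 + 1103 = -1112)
j = 2032032 (j = (-14*18 + 1716)*1388 = (-252 + 1716)*1388 = 1464*1388 = 2032032)
j - I = 2032032 - 1*(-1112) = 2032032 + 1112 = 2033144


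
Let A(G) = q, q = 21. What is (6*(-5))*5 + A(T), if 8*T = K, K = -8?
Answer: -129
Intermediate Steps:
T = -1 (T = (⅛)*(-8) = -1)
A(G) = 21
(6*(-5))*5 + A(T) = (6*(-5))*5 + 21 = -30*5 + 21 = -150 + 21 = -129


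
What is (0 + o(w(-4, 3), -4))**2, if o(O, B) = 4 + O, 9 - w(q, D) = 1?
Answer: 144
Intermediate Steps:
w(q, D) = 8 (w(q, D) = 9 - 1*1 = 9 - 1 = 8)
(0 + o(w(-4, 3), -4))**2 = (0 + (4 + 8))**2 = (0 + 12)**2 = 12**2 = 144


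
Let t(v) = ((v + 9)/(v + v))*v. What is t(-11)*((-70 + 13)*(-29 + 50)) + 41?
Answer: 1238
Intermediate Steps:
t(v) = 9/2 + v/2 (t(v) = ((9 + v)/((2*v)))*v = ((9 + v)*(1/(2*v)))*v = ((9 + v)/(2*v))*v = 9/2 + v/2)
t(-11)*((-70 + 13)*(-29 + 50)) + 41 = (9/2 + (½)*(-11))*((-70 + 13)*(-29 + 50)) + 41 = (9/2 - 11/2)*(-57*21) + 41 = -1*(-1197) + 41 = 1197 + 41 = 1238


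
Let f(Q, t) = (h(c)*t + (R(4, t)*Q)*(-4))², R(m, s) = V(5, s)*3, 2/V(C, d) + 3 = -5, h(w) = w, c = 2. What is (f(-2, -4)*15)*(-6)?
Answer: -17640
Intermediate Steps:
V(C, d) = -¼ (V(C, d) = 2/(-3 - 5) = 2/(-8) = 2*(-⅛) = -¼)
R(m, s) = -¾ (R(m, s) = -¼*3 = -¾)
f(Q, t) = (2*t + 3*Q)² (f(Q, t) = (2*t - 3*Q/4*(-4))² = (2*t + 3*Q)²)
(f(-2, -4)*15)*(-6) = ((2*(-4) + 3*(-2))²*15)*(-6) = ((-8 - 6)²*15)*(-6) = ((-14)²*15)*(-6) = (196*15)*(-6) = 2940*(-6) = -17640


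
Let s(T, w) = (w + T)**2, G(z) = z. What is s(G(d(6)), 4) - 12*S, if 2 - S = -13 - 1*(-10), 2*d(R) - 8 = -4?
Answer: -24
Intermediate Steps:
d(R) = 2 (d(R) = 4 + (1/2)*(-4) = 4 - 2 = 2)
s(T, w) = (T + w)**2
S = 5 (S = 2 - (-13 - 1*(-10)) = 2 - (-13 + 10) = 2 - 1*(-3) = 2 + 3 = 5)
s(G(d(6)), 4) - 12*S = (2 + 4)**2 - 12*5 = 6**2 - 60 = 36 - 60 = -24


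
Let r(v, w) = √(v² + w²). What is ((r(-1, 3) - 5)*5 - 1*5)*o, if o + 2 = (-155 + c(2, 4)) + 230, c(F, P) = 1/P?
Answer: -4395/2 + 1465*√10/4 ≈ -1039.3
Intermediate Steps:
o = 293/4 (o = -2 + ((-155 + 1/4) + 230) = -2 + ((-155 + ¼) + 230) = -2 + (-619/4 + 230) = -2 + 301/4 = 293/4 ≈ 73.250)
((r(-1, 3) - 5)*5 - 1*5)*o = ((√((-1)² + 3²) - 5)*5 - 1*5)*(293/4) = ((√(1 + 9) - 5)*5 - 5)*(293/4) = ((√10 - 5)*5 - 5)*(293/4) = ((-5 + √10)*5 - 5)*(293/4) = ((-25 + 5*√10) - 5)*(293/4) = (-30 + 5*√10)*(293/4) = -4395/2 + 1465*√10/4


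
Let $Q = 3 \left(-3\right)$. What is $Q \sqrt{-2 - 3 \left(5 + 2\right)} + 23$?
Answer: $23 - 9 i \sqrt{23} \approx 23.0 - 43.162 i$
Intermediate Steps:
$Q = -9$
$Q \sqrt{-2 - 3 \left(5 + 2\right)} + 23 = - 9 \sqrt{-2 - 3 \left(5 + 2\right)} + 23 = - 9 \sqrt{-2 - 21} + 23 = - 9 \sqrt{-23} + 23 = - 9 i \sqrt{23} + 23 = 23 - 9 i \sqrt{23}$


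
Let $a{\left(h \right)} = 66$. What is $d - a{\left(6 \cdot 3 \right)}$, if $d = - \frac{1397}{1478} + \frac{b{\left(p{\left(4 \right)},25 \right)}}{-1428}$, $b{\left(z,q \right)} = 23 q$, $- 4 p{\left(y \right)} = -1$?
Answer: $- \frac{71071655}{1055292} \approx -67.348$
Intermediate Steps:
$p{\left(y \right)} = \frac{1}{4}$ ($p{\left(y \right)} = \left(- \frac{1}{4}\right) \left(-1\right) = \frac{1}{4}$)
$d = - \frac{1422383}{1055292}$ ($d = - \frac{1397}{1478} + \frac{23 \cdot 25}{-1428} = \left(-1397\right) \frac{1}{1478} + 575 \left(- \frac{1}{1428}\right) = - \frac{1397}{1478} - \frac{575}{1428} = - \frac{1422383}{1055292} \approx -1.3479$)
$d - a{\left(6 \cdot 3 \right)} = - \frac{1422383}{1055292} - 66 = - \frac{71071655}{1055292}$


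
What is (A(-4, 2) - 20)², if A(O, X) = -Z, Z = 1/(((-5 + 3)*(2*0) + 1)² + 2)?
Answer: 3721/9 ≈ 413.44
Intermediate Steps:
Z = ⅓ (Z = 1/((-2*0 + 1)² + 2) = 1/((0 + 1)² + 2) = 1/(1² + 2) = 1/(1 + 2) = 1/3 = ⅓ ≈ 0.33333)
A(O, X) = -⅓ (A(O, X) = -1*⅓ = -⅓)
(A(-4, 2) - 20)² = (-⅓ - 20)² = (-61/3)² = 3721/9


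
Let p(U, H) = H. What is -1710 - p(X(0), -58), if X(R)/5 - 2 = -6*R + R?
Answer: -1652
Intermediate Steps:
X(R) = 10 - 25*R (X(R) = 10 + 5*(-6*R + R) = 10 + 5*(-5*R) = 10 - 25*R)
-1710 - p(X(0), -58) = -1710 - 1*(-58) = -1710 + 58 = -1652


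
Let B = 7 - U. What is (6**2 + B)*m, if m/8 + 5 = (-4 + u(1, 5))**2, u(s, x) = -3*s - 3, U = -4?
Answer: 35720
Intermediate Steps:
u(s, x) = -3 - 3*s
B = 11 (B = 7 - 1*(-4) = 7 + 4 = 11)
m = 760 (m = -40 + 8*(-4 + (-3 - 3*1))**2 = -40 + 8*(-4 + (-3 - 3))**2 = -40 + 8*(-4 - 6)**2 = -40 + 8*(-10)**2 = -40 + 8*100 = -40 + 800 = 760)
(6**2 + B)*m = (6**2 + 11)*760 = (36 + 11)*760 = 47*760 = 35720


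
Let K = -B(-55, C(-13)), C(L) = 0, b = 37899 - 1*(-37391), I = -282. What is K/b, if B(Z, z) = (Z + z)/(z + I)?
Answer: -11/4246356 ≈ -2.5905e-6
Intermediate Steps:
b = 75290 (b = 37899 + 37391 = 75290)
B(Z, z) = (Z + z)/(-282 + z) (B(Z, z) = (Z + z)/(z - 282) = (Z + z)/(-282 + z))
K = -55/282 (K = -(-55 + 0)/(-282 + 0) = -(-55)/(-282) = -(-1)*(-55)/282 = -1*55/282 = -55/282 ≈ -0.19504)
K/b = -55/282/75290 = -55/282*1/75290 = -11/4246356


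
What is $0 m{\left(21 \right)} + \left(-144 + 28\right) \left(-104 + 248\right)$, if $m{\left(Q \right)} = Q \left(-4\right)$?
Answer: $-16704$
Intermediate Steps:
$m{\left(Q \right)} = - 4 Q$
$0 m{\left(21 \right)} + \left(-144 + 28\right) \left(-104 + 248\right) = 0 \left(\left(-4\right) 21\right) + \left(-144 + 28\right) \left(-104 + 248\right) = 0 \left(-84\right) - 16704 = 0 - 16704 = -16704$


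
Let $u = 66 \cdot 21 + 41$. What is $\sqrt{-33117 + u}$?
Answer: $i \sqrt{31690} \approx 178.02 i$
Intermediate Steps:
$u = 1427$ ($u = 1386 + 41 = 1427$)
$\sqrt{-33117 + u} = \sqrt{-33117 + 1427} = \sqrt{-31690} = i \sqrt{31690}$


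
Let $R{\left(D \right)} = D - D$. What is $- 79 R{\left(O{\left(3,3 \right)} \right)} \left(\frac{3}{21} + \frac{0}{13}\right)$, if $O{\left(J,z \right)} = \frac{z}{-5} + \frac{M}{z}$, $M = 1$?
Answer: $0$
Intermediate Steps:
$O{\left(J,z \right)} = \frac{1}{z} - \frac{z}{5}$ ($O{\left(J,z \right)} = \frac{z}{-5} + 1 \frac{1}{z} = z \left(- \frac{1}{5}\right) + \frac{1}{z} = - \frac{z}{5} + \frac{1}{z} = \frac{1}{z} - \frac{z}{5}$)
$R{\left(D \right)} = 0$
$- 79 R{\left(O{\left(3,3 \right)} \right)} \left(\frac{3}{21} + \frac{0}{13}\right) = \left(-79\right) 0 \left(\frac{3}{21} + \frac{0}{13}\right) = 0 \left(3 \cdot \frac{1}{21} + 0 \cdot \frac{1}{13}\right) = 0 \left(\frac{1}{7} + 0\right) = 0 \cdot \frac{1}{7} = 0$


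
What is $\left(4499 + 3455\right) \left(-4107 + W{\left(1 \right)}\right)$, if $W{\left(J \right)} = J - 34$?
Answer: $-32929560$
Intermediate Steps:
$W{\left(J \right)} = -34 + J$
$\left(4499 + 3455\right) \left(-4107 + W{\left(1 \right)}\right) = \left(4499 + 3455\right) \left(-4107 + \left(-34 + 1\right)\right) = 7954 \left(-4107 - 33\right) = 7954 \left(-4140\right) = -32929560$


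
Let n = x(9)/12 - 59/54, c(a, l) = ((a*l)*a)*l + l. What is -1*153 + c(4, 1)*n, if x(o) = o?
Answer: -17153/108 ≈ -158.82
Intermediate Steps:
c(a, l) = l + a²*l² (c(a, l) = (l*a²)*l + l = a²*l² + l = l + a²*l²)
n = -37/108 (n = 9/12 - 59/54 = 9*(1/12) - 59*1/54 = ¾ - 59/54 = -37/108 ≈ -0.34259)
-1*153 + c(4, 1)*n = -1*153 + (1*(1 + 1*4²))*(-37/108) = -153 + (1*(1 + 1*16))*(-37/108) = -153 + (1*(1 + 16))*(-37/108) = -153 + (1*17)*(-37/108) = -153 + 17*(-37/108) = -153 - 629/108 = -17153/108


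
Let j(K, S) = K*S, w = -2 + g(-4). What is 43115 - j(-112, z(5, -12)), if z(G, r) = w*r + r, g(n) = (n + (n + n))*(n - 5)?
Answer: -100693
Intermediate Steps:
g(n) = 3*n*(-5 + n) (g(n) = (n + 2*n)*(-5 + n) = (3*n)*(-5 + n) = 3*n*(-5 + n))
w = 106 (w = -2 + 3*(-4)*(-5 - 4) = -2 + 3*(-4)*(-9) = -2 + 108 = 106)
z(G, r) = 107*r (z(G, r) = 106*r + r = 107*r)
43115 - j(-112, z(5, -12)) = 43115 - (-112)*107*(-12) = 43115 - (-112)*(-1284) = 43115 - 1*143808 = 43115 - 143808 = -100693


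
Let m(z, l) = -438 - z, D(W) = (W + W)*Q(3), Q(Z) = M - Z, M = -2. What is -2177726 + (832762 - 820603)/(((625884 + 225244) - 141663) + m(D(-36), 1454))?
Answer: -1543282539083/708667 ≈ -2.1777e+6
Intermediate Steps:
Q(Z) = -2 - Z
D(W) = -10*W (D(W) = (W + W)*(-2 - 1*3) = (2*W)*(-2 - 3) = (2*W)*(-5) = -10*W)
-2177726 + (832762 - 820603)/(((625884 + 225244) - 141663) + m(D(-36), 1454)) = -2177726 + (832762 - 820603)/(((625884 + 225244) - 141663) + (-438 - (-10)*(-36))) = -2177726 + 12159/((851128 - 141663) + (-438 - 1*360)) = -2177726 + 12159/(709465 + (-438 - 360)) = -2177726 + 12159/(709465 - 798) = -2177726 + 12159/708667 = -1543282539083/708667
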